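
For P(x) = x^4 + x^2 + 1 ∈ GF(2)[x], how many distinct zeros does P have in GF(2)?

0

Evaluate at each of the 2 elements of GF(2):
P(0) = 1; P(1) = 1.
No element is a root.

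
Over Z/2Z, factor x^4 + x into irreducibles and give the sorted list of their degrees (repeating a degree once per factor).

Write f(x) = x^4 + x.
Roots in Z/2Z: f(0) = 0 → root; f(1) = 0 → root.
Linear factors from roots: (x), (x + 1).
Complete factorization: f(x) = (x)·(x + 1)·(x^2 + x + 1).
Factor degrees with multiplicity: 1 + 1 + 2 = 4.

1, 1, 2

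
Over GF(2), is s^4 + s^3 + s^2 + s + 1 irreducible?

Write f(s) = s^4 + s^3 + s^2 + s + 1.
Check for roots in GF(2): f(0) = 1; f(1) = 1.
No roots, so no linear factors.
Monic irreducibles of degree 2 over GF(2): s^2 + s + 1.
None of them divide f (all give nonzero remainder).
No irreducible factor of degree ≤ 2 exists, so f is irreducible over GF(2).

Yes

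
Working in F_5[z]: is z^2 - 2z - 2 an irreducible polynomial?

Write P(z) = z^2 - 2z - 2.
Check for roots in F_5: P(0) = 3; P(1) = 2; P(2) = 3; P(3) = 1; P(4) = 1.
No roots. A degree-2 polynomial over a field with no linear factor is irreducible.

Yes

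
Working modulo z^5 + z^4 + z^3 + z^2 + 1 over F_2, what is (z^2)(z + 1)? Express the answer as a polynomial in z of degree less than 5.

Multiply in F_2[z]: (z^2)·(z + 1) = z^3 + z^2.
Reduced: z^3 + z^2.

z^3 + z^2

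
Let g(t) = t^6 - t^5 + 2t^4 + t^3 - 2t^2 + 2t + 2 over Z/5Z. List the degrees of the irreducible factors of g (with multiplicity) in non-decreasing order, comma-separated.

1, 1, 1, 1, 2

Roots in Z/5Z: g(0) = 2; g(1) = 0 → root; g(2) = 0 → root; g(3) = 0 → root; g(4) = 1.
Linear factors from roots: (t - 1), (t - 2), (t + 2).
Complete factorization: g(t) = (t + 2)·(t - 2)·(t - 1)^2·(t^2 + t + 2).
Factor degrees with multiplicity: 1 + 1 + 1 + 1 + 2 = 6.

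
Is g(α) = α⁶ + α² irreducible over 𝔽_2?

Check for roots in 𝔽_2: g(0) = 0 → root; g(1) = 0 → root.
g(0) = 0, so (α) divides g(α); g is reducible.

No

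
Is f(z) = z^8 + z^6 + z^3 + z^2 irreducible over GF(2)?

No

Check for roots in GF(2): f(0) = 0 → root; f(1) = 0 → root.
f(0) = 0, so (z) divides f(z); f is reducible.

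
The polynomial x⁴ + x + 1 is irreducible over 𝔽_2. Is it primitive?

Yes

Write f(x) = x⁴ + x + 1.
|GF(2^4)^×| = 2^4 − 1 = 15. Prime factorization: 15 = 3·5.
f is primitive ⇔ x has order 15 in GF(2)[x]/(f), i.e. x^(15/q) ≠ 1 for each prime q | 15.
x^(5) mod f = x² + x.
x^(3) mod f = x³.
None equal 1, so x has full order 15; f is primitive.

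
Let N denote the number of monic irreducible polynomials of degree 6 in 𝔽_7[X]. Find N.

The number of monic irreducibles of degree 6 over GF(7) is (1/6)·Σ_{d∣6} μ(6/d) 7^d.
Divisors of 6: 1, 2, 3, 6; μ(6/d) for each: 1, -1, -1, 1.
Σ = 7^1 − 7^2 − 7^3 + 7^6 = 117264.
N = 117264/6 = 19544.

19544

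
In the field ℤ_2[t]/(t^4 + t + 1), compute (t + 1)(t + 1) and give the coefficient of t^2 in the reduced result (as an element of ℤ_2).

Multiply in ℤ_2[t]: (t + 1)·(t + 1) = t^2 + 1.
Reduced: t^2 + 1.

1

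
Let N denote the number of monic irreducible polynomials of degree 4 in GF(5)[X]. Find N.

150

The number of monic irreducibles of degree 4 over GF(5) is (1/4)·Σ_{d∣4} μ(4/d) 5^d.
Divisors of 4: 1, 2, 4; μ(4/d) for each: 0, -1, 1.
Σ = − 5^2 + 5^4 = 600.
N = 600/4 = 150.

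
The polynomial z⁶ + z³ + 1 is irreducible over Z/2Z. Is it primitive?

Write f(z) = z⁶ + z³ + 1.
|GF(2^6)^×| = 2^6 − 1 = 63. Prime factorization: 63 = 3^2·7.
f is primitive ⇔ z has order 63 in GF(2)[z]/(f), i.e. z^(63/q) ≠ 1 for each prime q | 63.
z^(21) mod f = z³.
z^(9) mod f = 1
Since z^(9) = 1, the order of z divides 9 < 63; not primitive.

No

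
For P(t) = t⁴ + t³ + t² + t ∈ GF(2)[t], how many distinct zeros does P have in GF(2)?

2

Evaluate at each of the 2 elements of GF(2):
P(0) = 0 → root; P(1) = 0 → root.
Roots: {0, 1}.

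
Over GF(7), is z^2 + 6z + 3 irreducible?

Yes

Write h(z) = z^2 + 6z + 3.
Check for roots in GF(7): h(0) = 3; h(1) = 3; h(2) = 5; h(3) = 2; h(4) = 1; h(5) = 2; h(6) = 5.
No roots. A degree-2 polynomial over a field with no linear factor is irreducible.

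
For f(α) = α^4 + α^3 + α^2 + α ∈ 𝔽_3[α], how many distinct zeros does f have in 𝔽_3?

2

Evaluate at each of the 3 elements of 𝔽_3:
f(0) = 0 → root; f(1) = 1; f(2) = 0 → root.
Roots: {0, 2}.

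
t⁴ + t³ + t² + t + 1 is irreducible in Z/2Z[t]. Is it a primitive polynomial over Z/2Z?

Write f(t) = t⁴ + t³ + t² + t + 1.
|GF(2^4)^×| = 2^4 − 1 = 15. Prime factorization: 15 = 3·5.
f is primitive ⇔ t has order 15 in GF(2)[t]/(f), i.e. t^(15/q) ≠ 1 for each prime q | 15.
t^(5) mod f = 1
t^(3) mod f = t³.
Since t^(5) = 1, the order of t divides 5 < 15; not primitive.

No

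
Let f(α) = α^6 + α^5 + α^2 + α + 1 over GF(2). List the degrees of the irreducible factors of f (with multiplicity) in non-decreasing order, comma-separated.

Roots in GF(2): f(0) = 1; f(1) = 1.
Complete factorization: f(α) = (α^6 + α^5 + α^2 + α + 1).
Factor degrees with multiplicity: 6 = 6.

6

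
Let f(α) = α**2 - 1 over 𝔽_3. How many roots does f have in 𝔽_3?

Evaluate at each of the 3 elements of 𝔽_3:
f(0) = 2; f(1) = 0 → root; f(2) = 0 → root.
Roots: {1, 2}.

2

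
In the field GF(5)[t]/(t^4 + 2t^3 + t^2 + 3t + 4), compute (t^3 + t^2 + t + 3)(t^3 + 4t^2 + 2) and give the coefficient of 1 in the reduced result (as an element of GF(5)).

Multiply in GF(5)[t]: (t^3 + t^2 + t + 3)·(t^3 + 4t^2 + 2) = t^6 + 4t^3 + 4t^2 + 2t + 1.
Reduce using t^4 ≡ 3t^3 + 4t^2 + 2t + 1 (mod t^4 + 2t^3 + t^2 + 3t + 4).
Reduced: 2t^3 + 3t^2 + t + 4.

4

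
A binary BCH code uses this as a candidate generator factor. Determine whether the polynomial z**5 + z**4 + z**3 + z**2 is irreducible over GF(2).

Write g(z) = z**5 + z**4 + z**3 + z**2.
Check for roots in GF(2): g(0) = 0 → root; g(1) = 0 → root.
g(0) = 0, so (z) divides g(z); g is reducible.

No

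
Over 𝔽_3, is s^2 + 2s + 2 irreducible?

Write P(s) = s^2 + 2s + 2.
Check for roots in 𝔽_3: P(0) = 2; P(1) = 2; P(2) = 1.
No roots. A degree-2 polynomial over a field with no linear factor is irreducible.

Yes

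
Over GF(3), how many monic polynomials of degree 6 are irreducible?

116

The number of monic irreducibles of degree 6 over GF(3) is (1/6)·Σ_{d∣6} μ(6/d) 3^d.
Divisors of 6: 1, 2, 3, 6; μ(6/d) for each: 1, -1, -1, 1.
Σ = 3^1 − 3^2 − 3^3 + 3^6 = 696.
N = 696/6 = 116.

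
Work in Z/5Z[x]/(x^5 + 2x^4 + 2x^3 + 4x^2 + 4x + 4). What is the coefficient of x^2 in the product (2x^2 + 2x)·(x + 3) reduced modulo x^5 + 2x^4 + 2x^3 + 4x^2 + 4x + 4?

3

Multiply in Z/5Z[x]: (2x^2 + 2x)·(x + 3) = 2x^3 + 3x^2 + x.
Reduced: 2x^3 + 3x^2 + x.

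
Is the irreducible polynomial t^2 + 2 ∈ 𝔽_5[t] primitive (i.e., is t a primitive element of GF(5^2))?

Write f(t) = t^2 + 2.
|GF(5^2)^×| = 5^2 − 1 = 24. Prime factorization: 24 = 2^3·3.
f is primitive ⇔ t has order 24 in GF(5)[t]/(f), i.e. t^(24/q) ≠ 1 for each prime q | 24.
t^(12) mod f = 4.
t^(8) mod f = 1
Since t^(8) = 1, the order of t divides 8 < 24; not primitive.

No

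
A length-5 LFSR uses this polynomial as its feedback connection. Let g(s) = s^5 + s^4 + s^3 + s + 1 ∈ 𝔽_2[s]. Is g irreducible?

Check for roots in 𝔽_2: g(0) = 1; g(1) = 1.
No roots, so no linear factors.
Monic irreducibles of degree 2 over GF(2): s^2 + s + 1.
None of them divide g (all give nonzero remainder).
No irreducible factor of degree ≤ 2 exists, so g is irreducible over GF(2).

Yes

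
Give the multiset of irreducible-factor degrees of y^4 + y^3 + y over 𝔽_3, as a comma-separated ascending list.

Write h(y) = y^4 + y^3 + y.
Roots in 𝔽_3: h(0) = 0 → root; h(1) = 0 → root; h(2) = 2.
Linear factors from roots: (y), (y + 2).
Complete factorization: h(y) = (y)·(y + 2)·(y^2 + 2y + 2).
Factor degrees with multiplicity: 1 + 1 + 2 = 4.

1, 1, 2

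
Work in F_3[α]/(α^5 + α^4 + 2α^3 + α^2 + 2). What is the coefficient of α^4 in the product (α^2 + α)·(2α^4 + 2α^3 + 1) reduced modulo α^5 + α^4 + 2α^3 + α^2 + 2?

2

Multiply in F_3[α]: (α^2 + α)·(2α^4 + 2α^3 + 1) = 2α^6 + α^5 + 2α^4 + α^2 + α.
Reduce using α^5 ≡ 2α^4 + α^3 + 2α^2 + 1 (mod α^5 + α^4 + 2α^3 + α^2 + 2).
Reduced: 2α^4 + 2α^2 + 2.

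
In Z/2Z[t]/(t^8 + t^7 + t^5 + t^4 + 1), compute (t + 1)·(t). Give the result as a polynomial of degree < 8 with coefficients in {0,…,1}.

t^2 + t

Multiply in Z/2Z[t]: (t + 1)·(t) = t^2 + t.
Reduced: t^2 + t.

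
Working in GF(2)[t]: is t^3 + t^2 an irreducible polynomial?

Write f(t) = t^3 + t^2.
Check for roots in GF(2): f(0) = 0 → root; f(1) = 0 → root.
f(0) = 0, so (t) divides f(t); f is reducible.

No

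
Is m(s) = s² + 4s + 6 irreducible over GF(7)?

Check for roots in GF(7): m(0) = 6; m(1) = 4; m(2) = 4; m(3) = 6; m(4) = 3; m(5) = 2; m(6) = 3.
No roots. A degree-2 polynomial over a field with no linear factor is irreducible.

Yes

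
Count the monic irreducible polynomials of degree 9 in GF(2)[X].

56

Gauss's count: N_{2}(9) = (1/9) Σ_{d|9} μ(9/d)·2^d.
Divisors of 9: 1, 3, 9; μ(9/d) for each: 0, -1, 1.
Σ = − 2^3 + 2^9 = 504.
N = 504/9 = 56.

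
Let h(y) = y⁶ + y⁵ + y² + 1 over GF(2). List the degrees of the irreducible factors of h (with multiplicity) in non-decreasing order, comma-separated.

Roots in GF(2): h(0) = 1; h(1) = 0 → root.
Linear factors from roots: (y + 1).
Complete factorization: h(y) = (y + 1)·(y² + y + 1)·(y³ + y² + 1).
Factor degrees with multiplicity: 1 + 2 + 3 = 6.

1, 2, 3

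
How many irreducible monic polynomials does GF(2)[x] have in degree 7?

18

By the necklace-counting formula, N_2(7) = (1/7) Σ_{d|7} μ(7/d)·2^d.
Divisors of 7: 1, 7; μ(7/d) for each: -1, 1.
Σ = − 2^1 + 2^7 = 126.
N = 126/7 = 18.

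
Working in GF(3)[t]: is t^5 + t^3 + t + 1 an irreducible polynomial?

Yes

Write g(t) = t^5 + t^3 + t + 1.
Check for roots in GF(3): g(0) = 1; g(1) = 1; g(2) = 1.
No roots, so no linear factors.
Monic irreducibles of degree 2 over GF(3): t^2 + 1, t^2 + t - 1, t^2 - t - 1.
None of them divide g (all give nonzero remainder).
No irreducible factor of degree ≤ 2 exists, so g is irreducible over GF(3).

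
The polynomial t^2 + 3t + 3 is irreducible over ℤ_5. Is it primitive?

Write f(t) = t^2 + 3t + 3.
|GF(5^2)^×| = 5^2 − 1 = 24. Prime factorization: 24 = 2^3·3.
f is primitive ⇔ t has order 24 in GF(5)[t]/(f), i.e. t^(24/q) ≠ 1 for each prime q | 24.
t^(12) mod f = 4.
t^(8) mod f = t + 1.
None equal 1, so t has full order 24; f is primitive.

Yes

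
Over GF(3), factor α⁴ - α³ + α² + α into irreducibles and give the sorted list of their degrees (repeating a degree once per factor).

1, 3

Write g(α) = α⁴ - α³ + α² + α.
Roots in GF(3): g(0) = 0 → root; g(1) = 2; g(2) = 2.
Linear factors from roots: (α).
Complete factorization: g(α) = (α)·(α³ - α² + α + 1).
Factor degrees with multiplicity: 1 + 3 = 4.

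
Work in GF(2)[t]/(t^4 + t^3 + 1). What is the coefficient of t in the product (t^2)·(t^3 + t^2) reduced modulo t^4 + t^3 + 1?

Multiply in GF(2)[t]: (t^2)·(t^3 + t^2) = t^5 + t^4.
Reduce using t^4 ≡ t^3 + 1 (mod t^4 + t^3 + 1).
Reduced: t.

1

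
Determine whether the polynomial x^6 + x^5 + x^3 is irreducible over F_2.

No

Write m(x) = x^6 + x^5 + x^3.
Check for roots in F_2: m(0) = 0 → root; m(1) = 1.
m(0) = 0, so (x) divides m(x); m is reducible.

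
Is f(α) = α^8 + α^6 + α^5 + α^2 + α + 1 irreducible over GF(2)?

No

Check for roots in GF(2): f(0) = 1; f(1) = 0 → root.
f(1) = 0, so (α − 1) divides f(α); f is reducible.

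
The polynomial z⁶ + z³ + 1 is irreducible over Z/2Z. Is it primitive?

No

Write f(z) = z⁶ + z³ + 1.
|GF(2^6)^×| = 2^6 − 1 = 63. Prime factorization: 63 = 3^2·7.
f is primitive ⇔ z has order 63 in GF(2)[z]/(f), i.e. z^(63/q) ≠ 1 for each prime q | 63.
z^(21) mod f = z³.
z^(9) mod f = 1
Since z^(9) = 1, the order of z divides 9 < 63; not primitive.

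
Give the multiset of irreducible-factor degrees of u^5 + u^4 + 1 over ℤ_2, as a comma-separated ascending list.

Write h(u) = u^5 + u^4 + 1.
Roots in ℤ_2: h(0) = 1; h(1) = 1.
Complete factorization: h(u) = (u^2 + u + 1)·(u^3 + u + 1).
Factor degrees with multiplicity: 2 + 3 = 5.

2, 3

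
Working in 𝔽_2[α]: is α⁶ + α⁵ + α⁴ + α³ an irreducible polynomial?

No

Write f(α) = α⁶ + α⁵ + α⁴ + α³.
Check for roots in 𝔽_2: f(0) = 0 → root; f(1) = 0 → root.
f(0) = 0, so (α) divides f(α); f is reducible.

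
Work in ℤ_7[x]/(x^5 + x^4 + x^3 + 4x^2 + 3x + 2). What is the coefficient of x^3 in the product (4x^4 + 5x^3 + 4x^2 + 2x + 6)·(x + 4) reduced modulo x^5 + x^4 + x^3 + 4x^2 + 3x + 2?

Multiply in ℤ_7[x]: (4x^4 + 5x^3 + 4x^2 + 2x + 6)·(x + 4) = 4x^5 + 3x^3 + 4x^2 + 3.
Reduce using x^5 ≡ 6x^4 + 6x^3 + 3x^2 + 4x + 5 (mod x^5 + x^4 + x^3 + 4x^2 + 3x + 2).
Reduced: 3x^4 + 6x^3 + 2x^2 + 2x + 2.

6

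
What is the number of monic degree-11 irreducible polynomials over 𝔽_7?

179756976

By the necklace-counting formula, N_7(11) = (1/11) Σ_{d|11} μ(11/d)·7^d.
Divisors of 11: 1, 11; μ(11/d) for each: -1, 1.
Σ = − 7^1 + 7^11 = 1977326736.
N = 1977326736/11 = 179756976.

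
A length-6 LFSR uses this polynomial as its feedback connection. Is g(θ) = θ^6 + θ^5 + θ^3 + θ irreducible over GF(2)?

Check for roots in GF(2): g(0) = 0 → root; g(1) = 0 → root.
g(0) = 0, so (θ) divides g(θ); g is reducible.

No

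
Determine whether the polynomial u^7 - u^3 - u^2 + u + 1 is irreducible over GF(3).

Write h(u) = u^7 - u^3 - u^2 + u + 1.
Check for roots in GF(3): h(0) = 1; h(1) = 1; h(2) = 2.
No roots, so no linear factors.
Monic irreducibles of degree 2 over GF(3): u^2 + 1, u^2 + u - 1, u^2 - u - 1.
None of them divide h (all give nonzero remainder).
Degree-3 irreducible divisors: test the 8 monic irreducibles of degree 3 over GF(3).
None of them divide h (all give nonzero remainder).
No irreducible factor of degree ≤ 3 exists, so h is irreducible over GF(3).

Yes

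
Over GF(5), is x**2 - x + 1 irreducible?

Write h(x) = x**2 - x + 1.
Check for roots in GF(5): h(0) = 1; h(1) = 1; h(2) = 3; h(3) = 2; h(4) = 3.
No roots. A degree-2 polynomial over a field with no linear factor is irreducible.

Yes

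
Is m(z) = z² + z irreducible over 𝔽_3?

Check for roots in 𝔽_3: m(0) = 0 → root; m(1) = 2; m(2) = 0 → root.
m(0) = 0, so (z) divides m(z); m is reducible.

No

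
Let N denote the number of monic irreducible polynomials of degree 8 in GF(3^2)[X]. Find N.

5380020

x^(9^8) − x is the product of all monic irreducibles of degree dividing 8; Möbius inversion gives N = (1/8) Σ μ(8/d)·9^d.
Divisors of 8: 1, 2, 4, 8; μ(8/d) for each: 0, 0, -1, 1.
Σ = − 9^4 + 9^8 = 43040160.
N = 43040160/8 = 5380020.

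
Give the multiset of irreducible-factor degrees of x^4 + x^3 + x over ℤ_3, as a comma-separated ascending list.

Write h(x) = x^4 + x^3 + x.
Roots in ℤ_3: h(0) = 0 → root; h(1) = 0 → root; h(2) = 2.
Linear factors from roots: (x), (x - 1).
Complete factorization: h(x) = (x)·(x - 1)·(x^2 - x - 1).
Factor degrees with multiplicity: 1 + 1 + 2 = 4.

1, 1, 2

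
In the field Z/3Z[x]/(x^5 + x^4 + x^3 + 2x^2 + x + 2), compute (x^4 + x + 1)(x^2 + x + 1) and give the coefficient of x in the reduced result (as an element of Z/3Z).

0

Multiply in Z/3Z[x]: (x^4 + x + 1)·(x^2 + x + 1) = x^6 + x^5 + x^4 + x^3 + 2x^2 + 2x + 1.
Reduce using x^5 ≡ 2x^4 + 2x^3 + x^2 + 2x + 1 (mod x^5 + x^4 + x^3 + 2x^2 + x + 2).
Reduced: 2x^3 + x^2 + 1.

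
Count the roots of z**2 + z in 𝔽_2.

Write f(z) = z**2 + z.
Evaluate at each of the 2 elements of 𝔽_2:
f(0) = 0 → root; f(1) = 0 → root.
Roots: {0, 1}.

2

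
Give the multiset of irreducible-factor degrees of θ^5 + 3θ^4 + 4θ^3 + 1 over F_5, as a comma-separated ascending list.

Write h(θ) = θ^5 + 3θ^4 + 4θ^3 + 1.
Roots in F_5: h(0) = 1; h(1) = 4; h(2) = 3; h(3) = 0 → root; h(4) = 4.
Linear factors from roots: (θ + 2).
Complete factorization: h(θ) = (θ + 2)·(θ^4 + θ^3 + 2θ^2 + θ + 3).
Factor degrees with multiplicity: 1 + 4 = 5.

1, 4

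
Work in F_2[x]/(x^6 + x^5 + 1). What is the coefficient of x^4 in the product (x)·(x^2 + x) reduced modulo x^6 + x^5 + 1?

0

Multiply in F_2[x]: (x)·(x^2 + x) = x^3 + x^2.
Reduced: x^3 + x^2.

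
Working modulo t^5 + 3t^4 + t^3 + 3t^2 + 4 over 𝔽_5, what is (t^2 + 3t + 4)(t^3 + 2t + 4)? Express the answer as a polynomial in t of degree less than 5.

Multiply in 𝔽_5[t]: (t^2 + 3t + 4)·(t^3 + 2t + 4) = t^5 + 3t^4 + t^3 + 1.
Reduce using t^5 ≡ 2t^4 + 4t^3 + 2t^2 + 1 (mod t^5 + 3t^4 + t^3 + 3t^2 + 4).
Reduced: 2t^2 + 2.

2t^2 + 2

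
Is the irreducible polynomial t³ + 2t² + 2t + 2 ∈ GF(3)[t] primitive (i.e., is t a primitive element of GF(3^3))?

Write f(t) = t³ + 2t² + 2t + 2.
|GF(3^3)^×| = 3^3 − 1 = 26. Prime factorization: 26 = 2·13.
f is primitive ⇔ t has order 26 in GF(3)[t]/(f), i.e. t^(26/q) ≠ 1 for each prime q | 26.
t^(13) mod f = 1
t^(2) mod f = t².
Since t^(13) = 1, the order of t divides 13 < 26; not primitive.

No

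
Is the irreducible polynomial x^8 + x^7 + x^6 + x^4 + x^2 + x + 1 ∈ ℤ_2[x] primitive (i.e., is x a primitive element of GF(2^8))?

No

Write f(x) = x^8 + x^7 + x^6 + x^4 + x^2 + x + 1.
|GF(2^8)^×| = 2^8 − 1 = 255. Prime factorization: 255 = 3·5·17.
f is primitive ⇔ x has order 255 in GF(2)[x]/(f), i.e. x^(255/q) ≠ 1 for each prime q | 255.
x^(85) mod f = 1
x^(51) mod f = 1
x^(15) mod f = x^7 + x^4 + x^3 + x^2 + x.
Since x^(85) = 1, the order of x divides 85 < 255; not primitive.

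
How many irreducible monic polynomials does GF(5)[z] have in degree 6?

x^(5^6) − x is the product of all monic irreducibles of degree dividing 6; Möbius inversion gives N = (1/6) Σ μ(6/d)·5^d.
Divisors of 6: 1, 2, 3, 6; μ(6/d) for each: 1, -1, -1, 1.
Σ = 5^1 − 5^2 − 5^3 + 5^6 = 15480.
N = 15480/6 = 2580.

2580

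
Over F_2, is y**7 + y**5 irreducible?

No

Write h(y) = y**7 + y**5.
Check for roots in F_2: h(0) = 0 → root; h(1) = 0 → root.
h(0) = 0, so (y) divides h(y); h is reducible.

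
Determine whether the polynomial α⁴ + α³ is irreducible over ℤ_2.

No

Write g(α) = α⁴ + α³.
Check for roots in ℤ_2: g(0) = 0 → root; g(1) = 0 → root.
g(0) = 0, so (α) divides g(α); g is reducible.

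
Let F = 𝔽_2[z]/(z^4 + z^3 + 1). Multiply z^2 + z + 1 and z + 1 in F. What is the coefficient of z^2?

0

Multiply in 𝔽_2[z]: (z^2 + z + 1)·(z + 1) = z^3 + 1.
Reduced: z^3 + 1.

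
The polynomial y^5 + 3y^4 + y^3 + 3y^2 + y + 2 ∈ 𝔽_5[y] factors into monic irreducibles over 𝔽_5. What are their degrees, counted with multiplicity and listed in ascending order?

1, 1, 1, 2

Write h(y) = y^5 + 3y^4 + y^3 + 3y^2 + y + 2.
Roots in 𝔽_5: h(0) = 2; h(1) = 1; h(2) = 4; h(3) = 0 → root; h(4) = 0 → root.
Linear factors from roots: (y + 2), (y + 1).
Complete factorization: h(y) = (y + 1)·(y + 2)^2·(y^2 + 3y + 3).
Factor degrees with multiplicity: 1 + 1 + 1 + 2 = 5.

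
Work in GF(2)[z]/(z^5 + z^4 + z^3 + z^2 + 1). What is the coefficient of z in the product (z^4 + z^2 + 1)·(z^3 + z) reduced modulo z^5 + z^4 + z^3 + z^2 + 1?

Multiply in GF(2)[z]: (z^4 + z^2 + 1)·(z^3 + z) = z^7 + z.
Reduce using z^5 ≡ z^4 + z^3 + z^2 + 1 (mod z^5 + z^4 + z^3 + z^2 + 1).
Reduced: z^3 + z^2.

0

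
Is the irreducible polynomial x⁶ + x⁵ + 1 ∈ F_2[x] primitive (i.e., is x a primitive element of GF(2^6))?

Write f(x) = x⁶ + x⁵ + 1.
|GF(2^6)^×| = 2^6 − 1 = 63. Prime factorization: 63 = 3^2·7.
f is primitive ⇔ x has order 63 in GF(2)[x]/(f), i.e. x^(63/q) ≠ 1 for each prime q | 63.
x^(21) mod f = x⁵ + x⁴ + x³ + 1.
x^(9) mod f = x⁵ + x³ + x² + x + 1.
None equal 1, so x has full order 63; f is primitive.

Yes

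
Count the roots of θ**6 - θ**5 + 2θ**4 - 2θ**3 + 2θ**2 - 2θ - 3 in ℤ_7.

2

Write f(θ) = θ**6 - θ**5 + 2θ**4 - 2θ**3 + 2θ**2 - 2θ - 3.
Evaluate at each of the 7 elements of ℤ_7:
f(0) = 4; f(1) = 4; f(2) = 0 → root; f(3) = 1; f(4) = 5; f(5) = 6; f(6) = 0 → root.
Roots: {2, 6}.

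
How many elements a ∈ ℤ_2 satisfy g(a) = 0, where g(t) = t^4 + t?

Evaluate at each of the 2 elements of ℤ_2:
g(0) = 0 → root; g(1) = 0 → root.
Roots: {0, 1}.

2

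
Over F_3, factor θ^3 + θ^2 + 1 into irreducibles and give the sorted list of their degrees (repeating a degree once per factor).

Write g(θ) = θ^3 + θ^2 + 1.
Roots in F_3: g(0) = 1; g(1) = 0 → root; g(2) = 1.
Linear factors from roots: (θ + 2).
Complete factorization: g(θ) = (θ + 2)·(θ^2 + 2θ + 2).
Factor degrees with multiplicity: 1 + 2 = 3.

1, 2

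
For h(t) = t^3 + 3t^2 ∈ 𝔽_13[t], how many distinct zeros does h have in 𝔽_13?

2

Evaluate at each of the 13 elements of 𝔽_13:
h(0) = 0 → root; h(1) = 4; h(2) = 7; h(3) = 2; h(4) = 8; h(5) = 5; h(6) = 12; h(7) = 9; h(8) = 2; h(9) = 10; h(10) = 0 → root; h(11) = 4; h(12) = 2.
Roots: {0, 10}.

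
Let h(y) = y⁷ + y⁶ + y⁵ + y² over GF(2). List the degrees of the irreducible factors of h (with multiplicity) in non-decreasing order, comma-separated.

Roots in GF(2): h(0) = 0 → root; h(1) = 0 → root.
Linear factors from roots: (y), (y + 1).
Complete factorization: h(y) = (y)^2·(y + 1)^2·(y³ + y² + 1).
Factor degrees with multiplicity: 1 + 1 + 1 + 1 + 3 = 7.

1, 1, 1, 1, 3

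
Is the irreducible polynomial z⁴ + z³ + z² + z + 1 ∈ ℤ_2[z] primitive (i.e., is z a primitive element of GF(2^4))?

Write f(z) = z⁴ + z³ + z² + z + 1.
|GF(2^4)^×| = 2^4 − 1 = 15. Prime factorization: 15 = 3·5.
f is primitive ⇔ z has order 15 in GF(2)[z]/(f), i.e. z^(15/q) ≠ 1 for each prime q | 15.
z^(5) mod f = 1
z^(3) mod f = z³.
Since z^(5) = 1, the order of z divides 5 < 15; not primitive.

No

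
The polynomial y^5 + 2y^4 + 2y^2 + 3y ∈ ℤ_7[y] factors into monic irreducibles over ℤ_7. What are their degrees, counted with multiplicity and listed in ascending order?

Write f(y) = y^5 + 2y^4 + 2y^2 + 3y.
Linear factors from roots: (y), (y + 1).
Complete factorization: f(y) = (y)·(y + 1)·(y^3 + y^2 - y + 3).
Factor degrees with multiplicity: 1 + 1 + 3 = 5.

1, 1, 3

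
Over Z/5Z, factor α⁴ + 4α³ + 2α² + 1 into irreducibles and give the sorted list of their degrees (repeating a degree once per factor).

Write g(α) = α⁴ + 4α³ + 2α² + 1.
Roots in Z/5Z: g(0) = 1; g(1) = 3; g(2) = 2; g(3) = 3; g(4) = 0 → root.
Linear factors from roots: (α + 1).
Complete factorization: g(α) = (α + 1)·(α³ + 3α² + 4α + 1).
Factor degrees with multiplicity: 1 + 3 = 4.

1, 3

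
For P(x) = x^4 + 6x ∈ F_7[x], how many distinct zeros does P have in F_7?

Evaluate at each of the 7 elements of F_7:
P(0) = 0 → root; P(1) = 0 → root; P(2) = 0 → root; P(3) = 1; P(4) = 0 → root; P(5) = 4; P(6) = 2.
Roots: {0, 1, 2, 4}.

4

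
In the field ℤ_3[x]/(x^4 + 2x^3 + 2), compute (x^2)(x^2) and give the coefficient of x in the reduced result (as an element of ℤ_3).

0

Multiply in ℤ_3[x]: (x^2)·(x^2) = x^4.
Reduce using x^4 ≡ x^3 + 1 (mod x^4 + 2x^3 + 2).
Reduced: x^3 + 1.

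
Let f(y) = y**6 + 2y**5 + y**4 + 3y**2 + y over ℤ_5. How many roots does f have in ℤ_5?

1

Evaluate at each of the 5 elements of ℤ_5:
f(0) = 0 → root; f(1) = 3; f(2) = 3; f(3) = 1; f(4) = 2.
Roots: {0}.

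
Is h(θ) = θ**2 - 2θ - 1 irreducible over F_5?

Yes

Check for roots in F_5: h(0) = 4; h(1) = 3; h(2) = 4; h(3) = 2; h(4) = 2.
No roots. A degree-2 polynomial over a field with no linear factor is irreducible.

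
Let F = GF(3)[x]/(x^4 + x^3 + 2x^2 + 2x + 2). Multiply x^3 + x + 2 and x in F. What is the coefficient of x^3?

2

Multiply in GF(3)[x]: (x^3 + x + 2)·(x) = x^4 + x^2 + 2x.
Reduce using x^4 ≡ 2x^3 + x^2 + x + 1 (mod x^4 + x^3 + 2x^2 + 2x + 2).
Reduced: 2x^3 + 2x^2 + 1.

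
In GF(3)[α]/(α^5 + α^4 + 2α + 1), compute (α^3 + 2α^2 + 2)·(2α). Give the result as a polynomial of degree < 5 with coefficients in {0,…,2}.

Multiply in GF(3)[α]: (α^3 + 2α^2 + 2)·(2α) = 2α^4 + α^3 + α.
Reduced: 2α^4 + α^3 + α.

2α^4 + α^3 + α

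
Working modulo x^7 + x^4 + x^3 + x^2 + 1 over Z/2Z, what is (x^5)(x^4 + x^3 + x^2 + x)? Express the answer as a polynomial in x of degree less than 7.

x^4 + x + 1

Multiply in Z/2Z[x]: (x^5)·(x^4 + x^3 + x^2 + x) = x^9 + x^8 + x^7 + x^6.
Reduce using x^7 ≡ x^4 + x^3 + x^2 + 1 (mod x^7 + x^4 + x^3 + x^2 + 1).
Reduced: x^4 + x + 1.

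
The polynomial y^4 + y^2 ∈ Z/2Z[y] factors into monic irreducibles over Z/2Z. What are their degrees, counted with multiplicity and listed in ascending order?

Write h(y) = y^4 + y^2.
Roots in Z/2Z: h(0) = 0 → root; h(1) = 0 → root.
Linear factors from roots: (y), (y + 1).
Complete factorization: h(y) = (y)^2·(y + 1)^2.
Factor degrees with multiplicity: 1 + 1 + 1 + 1 = 4.

1, 1, 1, 1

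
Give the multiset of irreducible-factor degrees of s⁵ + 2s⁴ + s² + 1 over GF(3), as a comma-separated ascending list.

1, 2, 2

Write h(s) = s⁵ + 2s⁴ + s² + 1.
Roots in GF(3): h(0) = 1; h(1) = 2; h(2) = 0 → root.
Linear factors from roots: (s + 1).
Complete factorization: h(s) = (s + 1)·(s² + 2s + 2)^2.
Factor degrees with multiplicity: 1 + 2 + 2 = 5.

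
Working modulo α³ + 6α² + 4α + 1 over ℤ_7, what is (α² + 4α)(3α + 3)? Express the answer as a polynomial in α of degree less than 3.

Multiply in ℤ_7[α]: (α² + 4α)·(3α + 3) = 3α³ + α² + 5α.
Reduce using α³ ≡ α² + 3α + 6 (mod α³ + 6α² + 4α + 1).
Reduced: 4α² + 4.

4α^2 + 4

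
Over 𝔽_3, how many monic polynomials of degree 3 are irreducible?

x^(3^3) − x is the product of all monic irreducibles of degree dividing 3; Möbius inversion gives N = (1/3) Σ μ(3/d)·3^d.
Divisors of 3: 1, 3; μ(3/d) for each: -1, 1.
Σ = − 3^1 + 3^3 = 24.
N = 24/3 = 8.

8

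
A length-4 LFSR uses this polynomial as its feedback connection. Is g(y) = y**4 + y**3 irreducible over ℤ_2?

No

Check for roots in ℤ_2: g(0) = 0 → root; g(1) = 0 → root.
g(0) = 0, so (y) divides g(y); g is reducible.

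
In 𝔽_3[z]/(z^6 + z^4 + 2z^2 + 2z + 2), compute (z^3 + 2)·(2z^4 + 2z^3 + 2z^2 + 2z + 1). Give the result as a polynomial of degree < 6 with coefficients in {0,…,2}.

Multiply in 𝔽_3[z]: (z^3 + 2)·(2z^4 + 2z^3 + 2z^2 + 2z + 1) = 2z^7 + 2z^6 + 2z^5 + 2z^3 + z^2 + z + 2.
Reduce using z^6 ≡ 2z^4 + z^2 + z + 1 (mod z^6 + z^4 + 2z^2 + 2z + 2).
Reduced: z^4 + z^3 + 2z^2 + 2z + 1.

z^4 + z^3 + 2z^2 + 2z + 1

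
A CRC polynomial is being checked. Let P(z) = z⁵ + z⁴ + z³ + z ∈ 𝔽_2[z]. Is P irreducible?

Check for roots in 𝔽_2: P(0) = 0 → root; P(1) = 0 → root.
P(0) = 0, so (z) divides P(z); P is reducible.

No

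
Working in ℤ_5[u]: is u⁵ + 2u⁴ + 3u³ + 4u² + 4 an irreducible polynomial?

Write f(u) = u⁵ + 2u⁴ + 3u³ + 4u² + 4.
Check for roots in ℤ_5: f(0) = 4; f(1) = 4; f(2) = 3; f(3) = 1; f(4) = 1.
No roots, so no linear factors.
Degree-2 irreducible divisors: test the 10 monic irreducibles of degree 2 over GF(5).
u² + 3 divides f: f(u) = (u² + 3)·(u³ + 2u² + 3).

No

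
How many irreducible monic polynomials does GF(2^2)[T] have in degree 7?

By the necklace-counting formula, N_4(7) = (1/7) Σ_{d|7} μ(7/d)·4^d.
Divisors of 7: 1, 7; μ(7/d) for each: -1, 1.
Σ = − 4^1 + 4^7 = 16380.
N = 16380/7 = 2340.

2340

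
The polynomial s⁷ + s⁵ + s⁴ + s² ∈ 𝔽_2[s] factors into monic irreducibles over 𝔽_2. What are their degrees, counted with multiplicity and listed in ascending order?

1, 1, 1, 1, 1, 2

Write g(s) = s⁷ + s⁵ + s⁴ + s².
Roots in 𝔽_2: g(0) = 0 → root; g(1) = 0 → root.
Linear factors from roots: (s), (s + 1).
Complete factorization: g(s) = (s)^2·(s + 1)^3·(s² + s + 1).
Factor degrees with multiplicity: 1 + 1 + 1 + 1 + 1 + 2 = 7.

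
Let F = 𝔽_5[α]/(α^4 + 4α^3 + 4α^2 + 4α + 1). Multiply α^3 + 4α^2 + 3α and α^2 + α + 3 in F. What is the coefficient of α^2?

Multiply in 𝔽_5[α]: (α^3 + 4α^2 + 3α)·(α^2 + α + 3) = α^5 + 4α.
Reduce using α^4 ≡ α^3 + α^2 + α + 4 (mod α^4 + 4α^3 + 4α^2 + 4α + 1).
Reduced: 2α^3 + 2α^2 + 4α + 4.

2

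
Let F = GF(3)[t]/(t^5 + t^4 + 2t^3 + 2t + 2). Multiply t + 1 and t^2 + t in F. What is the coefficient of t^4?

0

Multiply in GF(3)[t]: (t + 1)·(t^2 + t) = t^3 + 2t^2 + t.
Reduced: t^3 + 2t^2 + t.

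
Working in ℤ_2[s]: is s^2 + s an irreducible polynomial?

No

Write m(s) = s^2 + s.
Check for roots in ℤ_2: m(0) = 0 → root; m(1) = 0 → root.
m(0) = 0, so (s) divides m(s); m is reducible.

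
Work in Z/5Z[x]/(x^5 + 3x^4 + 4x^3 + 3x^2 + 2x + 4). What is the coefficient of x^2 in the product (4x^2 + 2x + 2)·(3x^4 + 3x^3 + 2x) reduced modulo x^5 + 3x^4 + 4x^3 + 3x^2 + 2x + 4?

Multiply in Z/5Z[x]: (4x^2 + 2x + 2)·(3x^4 + 3x^3 + 2x) = 2x^6 + 3x^5 + 2x^4 + 4x^3 + 4x^2 + 4x.
Reduce using x^5 ≡ 2x^4 + x^3 + 2x^2 + 3x + 1 (mod x^5 + 3x^4 + 4x^3 + 3x^2 + 2x + 4).
Reduced: 3x^4 + 4x^2 + 2x + 2.

4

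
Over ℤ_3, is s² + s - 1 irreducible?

Write g(s) = s² + s - 1.
Check for roots in ℤ_3: g(0) = 2; g(1) = 1; g(2) = 2.
No roots. A degree-2 polynomial over a field with no linear factor is irreducible.

Yes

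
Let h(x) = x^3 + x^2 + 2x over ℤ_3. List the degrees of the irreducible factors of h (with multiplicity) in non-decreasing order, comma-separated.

1, 2

Roots in ℤ_3: h(0) = 0 → root; h(1) = 1; h(2) = 1.
Linear factors from roots: (x).
Complete factorization: h(x) = (x)·(x^2 + x + 2).
Factor degrees with multiplicity: 1 + 2 = 3.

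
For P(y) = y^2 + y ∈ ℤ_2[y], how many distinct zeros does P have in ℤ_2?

Evaluate at each of the 2 elements of ℤ_2:
P(0) = 0 → root; P(1) = 0 → root.
Roots: {0, 1}.

2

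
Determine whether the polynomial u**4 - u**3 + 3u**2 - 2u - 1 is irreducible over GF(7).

Write m(u) = u**4 - u**3 + 3u**2 - 2u - 1.
Check for roots in GF(7): m(0) = 6; m(1) = 0 → root; m(2) = 1; m(3) = 4; m(4) = 0 → root; m(5) = 4; m(6) = 6.
m(1) = 0, so (u − 1) divides m(u); m is reducible.

No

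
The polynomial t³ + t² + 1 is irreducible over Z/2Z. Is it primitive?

Write f(t) = t³ + t² + 1.
|GF(2^3)^×| = 2^3 − 1 = 7. Prime factorization: 7 = 7.
f is primitive ⇔ t has order 7 in GF(2)[t]/(f), i.e. t^(7/q) ≠ 1 for each prime q | 7.
t^(1) mod f = t.
None equal 1, so t has full order 7; f is primitive.

Yes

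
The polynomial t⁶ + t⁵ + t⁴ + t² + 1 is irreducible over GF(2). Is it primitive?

Write f(t) = t⁶ + t⁵ + t⁴ + t² + 1.
|GF(2^6)^×| = 2^6 − 1 = 63. Prime factorization: 63 = 3^2·7.
f is primitive ⇔ t has order 63 in GF(2)[t]/(f), i.e. t^(63/q) ≠ 1 for each prime q | 63.
t^(21) mod f = 1
t^(9) mod f = t³ + 1.
Since t^(21) = 1, the order of t divides 21 < 63; not primitive.

No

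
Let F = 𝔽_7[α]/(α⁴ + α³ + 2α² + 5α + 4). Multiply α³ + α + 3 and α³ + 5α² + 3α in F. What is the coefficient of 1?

1

Multiply in 𝔽_7[α]: (α³ + α + 3)·(α³ + 5α² + 3α) = α⁶ + 5α⁵ + 4α⁴ + α³ + 4α² + 2α.
Reduce using α⁴ ≡ 6α³ + 5α² + 2α + 3 (mod α⁴ + α³ + 2α² + 5α + 4).
Reduced: 4α³ + 5α² + 3α + 1.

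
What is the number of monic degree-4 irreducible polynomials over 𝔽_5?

150

The number of monic irreducibles of degree 4 over GF(5) is (1/4)·Σ_{d∣4} μ(4/d) 5^d.
Divisors of 4: 1, 2, 4; μ(4/d) for each: 0, -1, 1.
Σ = − 5^2 + 5^4 = 600.
N = 600/4 = 150.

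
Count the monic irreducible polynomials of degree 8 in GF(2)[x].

Gauss's count: N_{2}(8) = (1/8) Σ_{d|8} μ(8/d)·2^d.
Divisors of 8: 1, 2, 4, 8; μ(8/d) for each: 0, 0, -1, 1.
Σ = − 2^4 + 2^8 = 240.
N = 240/8 = 30.

30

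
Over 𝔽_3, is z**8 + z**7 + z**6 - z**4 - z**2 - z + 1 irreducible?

Write h(z) = z**8 + z**7 + z**6 - z**4 - z**2 - z + 1.
Check for roots in 𝔽_3: h(0) = 1; h(1) = 1; h(2) = 1.
No roots, so no linear factors.
Monic irreducibles of degree 2 over GF(3): z**2 + 1, z**2 + z - 1, z**2 - z - 1.
None of them divide h (all give nonzero remainder).
Degree-3 irreducible divisors: test the 8 monic irreducibles of degree 3 over GF(3).
None of them divide h (all give nonzero remainder).
Degree-4 irreducible divisors: test the 18 monic irreducibles of degree 4 over GF(3).
None of them divide h (all give nonzero remainder).
No irreducible factor of degree ≤ 4 exists, so h is irreducible over GF(3).

Yes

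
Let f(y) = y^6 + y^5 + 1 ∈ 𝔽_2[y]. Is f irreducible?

Yes

Check for roots in 𝔽_2: f(0) = 1; f(1) = 1.
No roots, so no linear factors.
Monic irreducibles of degree 2 over GF(2): y^2 + y + 1.
None of them divide f (all give nonzero remainder).
Monic irreducibles of degree 3 over GF(2): y^3 + y + 1, y^3 + y^2 + 1.
None of them divide f (all give nonzero remainder).
No irreducible factor of degree ≤ 3 exists, so f is irreducible over GF(2).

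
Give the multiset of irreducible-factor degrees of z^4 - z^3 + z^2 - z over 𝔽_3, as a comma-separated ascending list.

Write h(z) = z^4 - z^3 + z^2 - z.
Roots in 𝔽_3: h(0) = 0 → root; h(1) = 0 → root; h(2) = 1.
Linear factors from roots: (z), (z - 1).
Complete factorization: h(z) = (z)·(z - 1)·(z^2 + 1).
Factor degrees with multiplicity: 1 + 1 + 2 = 4.

1, 1, 2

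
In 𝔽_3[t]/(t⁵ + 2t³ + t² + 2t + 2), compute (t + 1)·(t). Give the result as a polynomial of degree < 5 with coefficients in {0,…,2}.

Multiply in 𝔽_3[t]: (t + 1)·(t) = t² + t.
Reduced: t² + t.

t^2 + t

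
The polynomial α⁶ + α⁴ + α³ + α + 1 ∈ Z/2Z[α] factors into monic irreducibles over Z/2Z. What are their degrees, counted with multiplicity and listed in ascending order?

Write g(α) = α⁶ + α⁴ + α³ + α + 1.
Roots in Z/2Z: g(0) = 1; g(1) = 1.
Complete factorization: g(α) = (α⁶ + α⁴ + α³ + α + 1).
Factor degrees with multiplicity: 6 = 6.

6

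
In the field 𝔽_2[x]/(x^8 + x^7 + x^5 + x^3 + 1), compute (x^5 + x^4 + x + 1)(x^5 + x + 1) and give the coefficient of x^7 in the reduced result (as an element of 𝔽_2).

Multiply in 𝔽_2[x]: (x^5 + x^4 + x + 1)·(x^5 + x + 1) = x^10 + x^9 + x^5 + x^4 + x^2 + 1.
Reduce using x^8 ≡ x^7 + x^5 + x^3 + 1 (mod x^8 + x^7 + x^5 + x^3 + 1).
Reduced: x^7 + x^4 + 1.

1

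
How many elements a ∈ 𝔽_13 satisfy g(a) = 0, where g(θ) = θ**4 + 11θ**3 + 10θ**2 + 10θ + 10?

Evaluate at each of the 13 elements of 𝔽_13:
g(0) = 10; g(1) = 3; g(2) = 5; g(3) = 1; g(4) = 0 → root; g(5) = 9; g(6) = 7; g(7) = 10; g(8) = 6; g(9) = 7; g(10) = 10; g(11) = 10; g(12) = 0 → root.
Roots: {4, 12}.

2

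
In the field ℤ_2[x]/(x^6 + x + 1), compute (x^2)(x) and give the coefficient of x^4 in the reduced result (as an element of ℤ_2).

Multiply in ℤ_2[x]: (x^2)·(x) = x^3.
Reduced: x^3.

0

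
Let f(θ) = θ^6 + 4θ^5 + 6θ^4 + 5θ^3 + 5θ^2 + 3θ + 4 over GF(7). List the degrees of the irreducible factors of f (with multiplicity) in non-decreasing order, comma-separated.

1, 1, 4

Linear factors from roots: (θ + 6), (θ + 4).
Complete factorization: f(θ) = (θ + 4)·(θ + 6)·(θ^4 + θ^3 + 2θ + 6).
Factor degrees with multiplicity: 1 + 1 + 4 = 6.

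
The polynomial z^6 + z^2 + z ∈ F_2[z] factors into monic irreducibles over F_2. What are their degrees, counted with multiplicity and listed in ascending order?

Write g(z) = z^6 + z^2 + z.
Roots in F_2: g(0) = 0 → root; g(1) = 1.
Linear factors from roots: (z).
Complete factorization: g(z) = (z)·(z^2 + z + 1)·(z^3 + z^2 + 1).
Factor degrees with multiplicity: 1 + 2 + 3 = 6.

1, 2, 3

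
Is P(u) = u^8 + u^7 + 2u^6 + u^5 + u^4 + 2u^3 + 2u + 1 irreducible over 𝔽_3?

Yes

Check for roots in 𝔽_3: P(0) = 1; P(1) = 2; P(2) = 2.
No roots, so no linear factors.
Monic irreducibles of degree 2 over GF(3): u^2 + 1, u^2 + u + 2, u^2 + 2u + 2.
None of them divide P (all give nonzero remainder).
Degree-3 irreducible divisors: test the 8 monic irreducibles of degree 3 over GF(3).
None of them divide P (all give nonzero remainder).
Degree-4 irreducible divisors: test the 18 monic irreducibles of degree 4 over GF(3).
None of them divide P (all give nonzero remainder).
No irreducible factor of degree ≤ 4 exists, so P is irreducible over GF(3).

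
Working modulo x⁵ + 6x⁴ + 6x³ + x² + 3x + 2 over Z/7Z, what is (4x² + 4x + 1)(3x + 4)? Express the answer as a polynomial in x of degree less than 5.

Multiply in Z/7Z[x]: (4x² + 4x + 1)·(3x + 4) = 5x³ + 5x + 4.
Reduced: 5x³ + 5x + 4.

5x^3 + 5x + 4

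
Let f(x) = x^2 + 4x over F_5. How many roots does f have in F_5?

Evaluate at each of the 5 elements of F_5:
f(0) = 0 → root; f(1) = 0 → root; f(2) = 2; f(3) = 1; f(4) = 2.
Roots: {0, 1}.

2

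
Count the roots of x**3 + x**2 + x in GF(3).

Write f(x) = x**3 + x**2 + x.
Evaluate at each of the 3 elements of GF(3):
f(0) = 0 → root; f(1) = 0 → root; f(2) = 2.
Roots: {0, 1}.

2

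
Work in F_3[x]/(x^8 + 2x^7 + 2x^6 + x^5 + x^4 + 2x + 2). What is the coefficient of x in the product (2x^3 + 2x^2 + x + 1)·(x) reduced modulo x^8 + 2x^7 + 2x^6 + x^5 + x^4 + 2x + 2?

Multiply in F_3[x]: (2x^3 + 2x^2 + x + 1)·(x) = 2x^4 + 2x^3 + x^2 + x.
Reduced: 2x^4 + 2x^3 + x^2 + x.

1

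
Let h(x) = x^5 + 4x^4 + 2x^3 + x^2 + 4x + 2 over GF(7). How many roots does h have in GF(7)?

5

Evaluate at each of the 7 elements of GF(7):
h(0) = 2; h(1) = 0 → root; h(2) = 0 → root; h(3) = 0 → root; h(4) = 5; h(5) = 0 → root; h(6) = 0 → root.
Roots: {1, 2, 3, 5, 6}.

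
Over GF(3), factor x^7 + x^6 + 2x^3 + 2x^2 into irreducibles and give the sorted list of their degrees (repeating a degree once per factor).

1, 1, 1, 1, 1, 2

Write g(x) = x^7 + x^6 + 2x^3 + 2x^2.
Roots in GF(3): g(0) = 0 → root; g(1) = 0 → root; g(2) = 0 → root.
Linear factors from roots: (x), (x + 2), (x + 1).
Complete factorization: g(x) = (x + 2)·(x)^2·(x + 1)^2·(x^2 + 1).
Factor degrees with multiplicity: 1 + 1 + 1 + 1 + 1 + 2 = 7.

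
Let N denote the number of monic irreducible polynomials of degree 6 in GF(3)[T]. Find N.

116

The number of monic irreducibles of degree 6 over GF(3) is (1/6)·Σ_{d∣6} μ(6/d) 3^d.
Divisors of 6: 1, 2, 3, 6; μ(6/d) for each: 1, -1, -1, 1.
Σ = 3^1 − 3^2 − 3^3 + 3^6 = 696.
N = 696/6 = 116.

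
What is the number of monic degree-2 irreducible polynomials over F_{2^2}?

Gauss's count: N_{4}(2) = (1/2) Σ_{d|2} μ(2/d)·4^d.
Divisors of 2: 1, 2; μ(2/d) for each: -1, 1.
Σ = − 4^1 + 4^2 = 12.
N = 12/2 = 6.

6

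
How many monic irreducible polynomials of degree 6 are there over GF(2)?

By the necklace-counting formula, N_2(6) = (1/6) Σ_{d|6} μ(6/d)·2^d.
Divisors of 6: 1, 2, 3, 6; μ(6/d) for each: 1, -1, -1, 1.
Σ = 2^1 − 2^2 − 2^3 + 2^6 = 54.
N = 54/6 = 9.

9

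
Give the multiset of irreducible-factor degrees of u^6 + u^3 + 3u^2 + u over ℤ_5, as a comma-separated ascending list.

1, 2, 3

Write f(u) = u^6 + u^3 + 3u^2 + u.
Roots in ℤ_5: f(0) = 0 → root; f(1) = 1; f(2) = 1; f(3) = 1; f(4) = 2.
Linear factors from roots: (u).
Complete factorization: f(u) = (u)·(u^2 + 2u + 4)·(u^3 + 3u^2 + 4).
Factor degrees with multiplicity: 1 + 2 + 3 = 6.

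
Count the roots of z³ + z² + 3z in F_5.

3

Write P(z) = z³ + z² + 3z.
Evaluate at each of the 5 elements of F_5:
P(0) = 0 → root; P(1) = 0 → root; P(2) = 3; P(3) = 0 → root; P(4) = 2.
Roots: {0, 1, 3}.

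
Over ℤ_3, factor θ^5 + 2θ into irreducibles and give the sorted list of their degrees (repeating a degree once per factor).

1, 1, 1, 2

Write f(θ) = θ^5 + 2θ.
Roots in ℤ_3: f(0) = 0 → root; f(1) = 0 → root; f(2) = 0 → root.
Linear factors from roots: (θ), (θ + 2), (θ + 1).
Complete factorization: f(θ) = (θ)·(θ + 1)·(θ + 2)·(θ^2 + 1).
Factor degrees with multiplicity: 1 + 1 + 1 + 2 = 5.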